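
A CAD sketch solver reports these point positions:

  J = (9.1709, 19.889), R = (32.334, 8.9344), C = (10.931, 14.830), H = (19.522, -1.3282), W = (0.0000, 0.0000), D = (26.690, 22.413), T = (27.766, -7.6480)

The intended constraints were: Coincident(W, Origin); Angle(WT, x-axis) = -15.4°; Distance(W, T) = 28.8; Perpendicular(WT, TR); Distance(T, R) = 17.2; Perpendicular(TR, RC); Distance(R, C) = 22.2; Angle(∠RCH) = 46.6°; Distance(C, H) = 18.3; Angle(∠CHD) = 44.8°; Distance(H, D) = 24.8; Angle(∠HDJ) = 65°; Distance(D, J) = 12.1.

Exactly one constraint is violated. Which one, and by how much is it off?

Distance(D, J) = 12.1 — off by 5.60.

W = (0.00, 0.00) ✓; WT at -15.40° ✓; |WT| = 28.80 ✓; ∠(WT, TR) = 90.00° ✓; |TR| = 17.20 ✓; ∠(TR, RC) = 90.00° ✓; |RC| = 22.20 ✓; ∠RCH = 46.60° ✓; |CH| = 18.30 ✓; ∠CHD = 44.80° ✓; |HD| = 24.80 ✓; ∠HDJ = 65.00° ✓; |DJ| = 17.70 ✗.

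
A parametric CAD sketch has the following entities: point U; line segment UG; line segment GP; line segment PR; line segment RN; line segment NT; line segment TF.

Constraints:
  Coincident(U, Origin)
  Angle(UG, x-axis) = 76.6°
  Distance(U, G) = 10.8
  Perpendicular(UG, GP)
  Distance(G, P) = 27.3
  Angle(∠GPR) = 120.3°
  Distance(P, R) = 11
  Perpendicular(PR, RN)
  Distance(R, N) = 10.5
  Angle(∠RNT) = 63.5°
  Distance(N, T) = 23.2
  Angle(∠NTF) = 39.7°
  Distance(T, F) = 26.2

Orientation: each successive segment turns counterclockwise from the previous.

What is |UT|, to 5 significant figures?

29.356

U is at the origin; UG runs at 76.6° with length 10.8, so G = (2.5029, 10.506). UG ⟂ GP, so GP runs at 166.60°; with |GP| = 27.3, P = (-24.054, 16.833). ∠GPR = 120.3° gives PR at -133.70° from the x-axis; with |PR| = 11.0, R = (-31.654, 8.8801). The perpendicularity gives RN at right angles to PR, so RN runs at -43.700°; with |RN| = 10.5, N = (-24.062, 1.6258). ∠RNT = 63.5° gives NT at 72.800° from the x-axis; with |NT| = 23.2, T = (-17.202, 23.788). Then |UT| = |T − U| = 29.356.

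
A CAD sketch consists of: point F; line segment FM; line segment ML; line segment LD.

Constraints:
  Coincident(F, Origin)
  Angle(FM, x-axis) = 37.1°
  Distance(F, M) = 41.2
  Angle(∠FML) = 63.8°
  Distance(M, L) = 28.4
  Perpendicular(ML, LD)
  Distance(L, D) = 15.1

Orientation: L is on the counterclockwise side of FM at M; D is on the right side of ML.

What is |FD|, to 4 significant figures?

53.06

∠FML = 63.8°, so ML runs at 37.1° + (180° − 63.8°) = 153.3° from the x-axis; with |ML| = 28.4, L = M + 28.4·(cos 153.3°, sin 153.3°) = (7.489, 37.61). ML is perpendicular to LD; with |LD| = 15.1 on the right of ML, D = L + 15.1·(0.4493, 0.8934) = (14.27, 51.10). Then |FD| = |D − F| = 53.06.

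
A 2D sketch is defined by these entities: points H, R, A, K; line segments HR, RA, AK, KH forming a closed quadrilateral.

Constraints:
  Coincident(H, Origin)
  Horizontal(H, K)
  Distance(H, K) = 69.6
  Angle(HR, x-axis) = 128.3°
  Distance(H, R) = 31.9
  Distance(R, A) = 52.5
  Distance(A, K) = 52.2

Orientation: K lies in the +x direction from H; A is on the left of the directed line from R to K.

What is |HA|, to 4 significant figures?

47.76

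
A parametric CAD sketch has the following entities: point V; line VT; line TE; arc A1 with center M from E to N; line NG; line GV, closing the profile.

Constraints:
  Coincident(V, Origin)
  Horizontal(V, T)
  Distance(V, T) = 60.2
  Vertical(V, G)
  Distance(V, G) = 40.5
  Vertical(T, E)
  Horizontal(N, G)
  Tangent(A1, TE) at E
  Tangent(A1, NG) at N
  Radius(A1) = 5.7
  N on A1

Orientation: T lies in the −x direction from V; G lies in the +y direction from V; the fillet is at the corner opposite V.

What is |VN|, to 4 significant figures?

67.90

The virtual corner opposite V is at (-60.20, 40.50). Since A1 is tangent to TE there, ME ⟂ TE and tangency of A1 to NG means the radius MN is perpendicular to NG, with radius 5.7, so the center M sits 5.7 in from both sides at M = (-54.50, 34.80). That places the tangent points at E = (-60.20, 34.80) on TE and N = (-54.50, 40.50) on NG. Then |VN| = |N − V| = 67.90.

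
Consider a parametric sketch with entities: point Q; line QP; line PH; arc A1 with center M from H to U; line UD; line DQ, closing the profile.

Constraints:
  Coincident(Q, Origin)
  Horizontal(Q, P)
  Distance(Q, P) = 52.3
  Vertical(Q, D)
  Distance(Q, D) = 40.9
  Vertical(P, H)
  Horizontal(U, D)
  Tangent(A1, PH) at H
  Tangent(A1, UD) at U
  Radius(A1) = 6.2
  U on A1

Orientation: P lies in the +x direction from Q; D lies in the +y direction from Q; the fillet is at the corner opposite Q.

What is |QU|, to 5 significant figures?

61.628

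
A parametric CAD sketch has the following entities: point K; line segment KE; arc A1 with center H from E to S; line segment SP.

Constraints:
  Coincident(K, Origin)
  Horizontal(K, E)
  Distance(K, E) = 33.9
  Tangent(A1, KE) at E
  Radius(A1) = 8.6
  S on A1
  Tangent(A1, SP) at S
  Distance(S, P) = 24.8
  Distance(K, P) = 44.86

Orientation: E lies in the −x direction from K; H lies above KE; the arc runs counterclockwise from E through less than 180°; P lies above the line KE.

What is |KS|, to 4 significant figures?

27.21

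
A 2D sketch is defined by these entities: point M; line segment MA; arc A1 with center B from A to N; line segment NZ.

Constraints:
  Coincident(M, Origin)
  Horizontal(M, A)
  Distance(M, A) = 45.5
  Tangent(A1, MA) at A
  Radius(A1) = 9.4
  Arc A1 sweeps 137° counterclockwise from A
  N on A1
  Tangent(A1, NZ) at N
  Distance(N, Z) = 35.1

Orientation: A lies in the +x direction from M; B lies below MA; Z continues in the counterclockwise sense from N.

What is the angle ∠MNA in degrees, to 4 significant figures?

88.90°

The tangent condition forces BA to be normal to MA, so B = A + (0, -9.4) = (45.50, -9.400). On A1, A sits at bearing 90° from B; a 137° counterclockwise sweep puts N at bearing 227°, so N = B + 9.4·(cos 227°, sin 227°) = (39.09, -16.27). Then cos ∠MNA = NM·NA / (|NM||NA|), giving 88.90°.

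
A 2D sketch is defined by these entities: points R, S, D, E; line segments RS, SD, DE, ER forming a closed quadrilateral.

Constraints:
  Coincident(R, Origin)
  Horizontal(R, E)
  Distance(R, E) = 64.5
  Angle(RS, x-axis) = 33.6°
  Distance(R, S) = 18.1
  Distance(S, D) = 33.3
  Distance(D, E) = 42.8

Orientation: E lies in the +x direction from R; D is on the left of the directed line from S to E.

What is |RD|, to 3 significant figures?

51.1

R is at the origin; R and E share the same y with |RE| = 64.5 and E in +x, so E = (64.5, 0). RS runs at 33.6° with |RS| = 18.1, so S = (15.1, 10.0). D is determined by |SD| = 33.3 and |DE| = 42.8 together: it lies at the intersection of circle(S, 33.3) and circle(E, 42.8). With |SE| = 50.4, the foot of the radical line on SE is 18.0 from S and the perpendicular offset is √(33.3² − 18.0²) = 28.0. Taking the left-of-SE solution: D = (38.3, 33.9).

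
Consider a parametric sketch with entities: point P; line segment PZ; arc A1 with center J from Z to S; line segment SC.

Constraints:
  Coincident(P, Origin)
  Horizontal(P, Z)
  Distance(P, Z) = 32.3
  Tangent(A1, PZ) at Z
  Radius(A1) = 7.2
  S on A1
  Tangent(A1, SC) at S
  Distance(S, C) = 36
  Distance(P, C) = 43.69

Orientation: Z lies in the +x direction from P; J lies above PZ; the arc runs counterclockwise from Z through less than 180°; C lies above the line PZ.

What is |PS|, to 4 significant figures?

39.78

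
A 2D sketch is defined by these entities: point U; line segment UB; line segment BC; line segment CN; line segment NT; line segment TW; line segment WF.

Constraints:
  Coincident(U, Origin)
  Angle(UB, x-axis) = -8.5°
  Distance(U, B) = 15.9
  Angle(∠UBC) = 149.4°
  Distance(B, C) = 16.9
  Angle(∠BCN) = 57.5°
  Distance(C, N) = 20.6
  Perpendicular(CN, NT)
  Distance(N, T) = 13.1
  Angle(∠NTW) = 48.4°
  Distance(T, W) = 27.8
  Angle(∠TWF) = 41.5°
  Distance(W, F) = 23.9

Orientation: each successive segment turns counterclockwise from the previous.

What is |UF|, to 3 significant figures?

26.8

∠NTW = 48.4° gives TW at 6.20° from the x-axis; with |TW| = 27.8, W = (34.6, 8.27). ∠TWF = 41.5° gives WF at 145° from the x-axis; with |WF| = 23.9, F = (15.1, 22.1). Then |UF| = |F − U| = 26.8.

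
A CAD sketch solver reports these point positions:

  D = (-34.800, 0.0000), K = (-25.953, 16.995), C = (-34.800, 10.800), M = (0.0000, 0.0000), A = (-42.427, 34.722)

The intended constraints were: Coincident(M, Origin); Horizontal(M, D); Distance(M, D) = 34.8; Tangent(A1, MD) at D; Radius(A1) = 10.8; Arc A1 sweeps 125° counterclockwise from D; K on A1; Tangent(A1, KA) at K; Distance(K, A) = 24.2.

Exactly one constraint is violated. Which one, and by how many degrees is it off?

Tangent(A1, KA) at K — off by 7.90°.

M = (0.00, 0.00) ✓; M.y = 0.00, D.y = 0.00 ✓; |MD| = 34.80 ✓; ∠(CD, DM) = 90.00° ✓; |CD| = 10.80 ✓; bearing(C→K) − bearing(C→D) = 125.0° ✓; |CK| = 10.80 ✓; ∠(CK, KA) = 82.10° ✗; |KA| = 24.20 ✓.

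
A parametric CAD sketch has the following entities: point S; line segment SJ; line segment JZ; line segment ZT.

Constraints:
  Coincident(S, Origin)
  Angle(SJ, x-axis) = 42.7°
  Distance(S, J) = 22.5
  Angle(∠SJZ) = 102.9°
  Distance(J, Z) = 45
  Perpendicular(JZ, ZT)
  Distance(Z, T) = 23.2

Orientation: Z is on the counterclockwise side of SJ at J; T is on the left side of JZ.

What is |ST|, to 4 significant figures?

50.04

S is at the origin; SJ runs at 42.7° with length 22.5, so J = 22.5·(cos 42.7°, sin 42.7°) = (16.54, 15.26). ∠SJZ = 102.9°, so JZ runs at 42.7° + (180° − 102.9°) = 119.8° from the x-axis; with |JZ| = 45.0, Z = J + 45.0·(cos 119.8°, sin 119.8°) = (-5.828, 54.31). The perpendicularity gives ZT at right angles to JZ; with |ZT| = 23.2 on the left of JZ, T = Z + 23.2·(-0.8678, -0.4970) = (-25.96, 42.78). Then |ST| = |T − S| = 50.04.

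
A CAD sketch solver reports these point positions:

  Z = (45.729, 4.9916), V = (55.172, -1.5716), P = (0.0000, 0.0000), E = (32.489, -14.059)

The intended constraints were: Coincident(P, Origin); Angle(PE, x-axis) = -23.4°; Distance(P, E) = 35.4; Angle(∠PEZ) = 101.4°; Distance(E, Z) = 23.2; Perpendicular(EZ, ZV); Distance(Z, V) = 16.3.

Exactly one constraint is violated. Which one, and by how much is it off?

Distance(Z, V) = 16.3 — off by 4.80.

P = (0.00, 0.00) ✓; PE at -23.40° ✓; |PE| = 35.40 ✓; ∠PEZ = 101.4° ✓; |EZ| = 23.20 ✓; ∠(EZ, ZV) = 90.00° ✓; |ZV| = 11.50 ✗.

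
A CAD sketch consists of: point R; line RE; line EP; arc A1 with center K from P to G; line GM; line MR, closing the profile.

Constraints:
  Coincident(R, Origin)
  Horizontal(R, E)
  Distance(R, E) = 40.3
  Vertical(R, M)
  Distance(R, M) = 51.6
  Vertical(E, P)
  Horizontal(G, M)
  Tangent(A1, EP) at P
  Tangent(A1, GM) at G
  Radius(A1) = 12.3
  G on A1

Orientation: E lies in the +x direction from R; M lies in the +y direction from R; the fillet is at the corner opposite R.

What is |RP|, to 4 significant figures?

56.29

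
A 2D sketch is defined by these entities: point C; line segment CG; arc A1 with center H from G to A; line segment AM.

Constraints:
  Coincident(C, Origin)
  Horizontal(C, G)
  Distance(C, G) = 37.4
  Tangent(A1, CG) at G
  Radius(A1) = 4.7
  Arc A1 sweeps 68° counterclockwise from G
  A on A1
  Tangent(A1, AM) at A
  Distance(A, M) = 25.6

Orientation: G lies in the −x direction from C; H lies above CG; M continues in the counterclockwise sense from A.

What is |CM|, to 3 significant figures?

35.5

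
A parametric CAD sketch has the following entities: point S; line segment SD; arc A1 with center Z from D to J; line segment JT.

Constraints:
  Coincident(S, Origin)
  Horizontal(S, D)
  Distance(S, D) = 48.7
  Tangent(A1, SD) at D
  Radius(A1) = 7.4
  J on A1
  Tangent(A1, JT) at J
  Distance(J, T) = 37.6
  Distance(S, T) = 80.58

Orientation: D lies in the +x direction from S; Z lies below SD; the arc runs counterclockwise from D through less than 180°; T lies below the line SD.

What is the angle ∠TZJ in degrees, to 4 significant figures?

78.87°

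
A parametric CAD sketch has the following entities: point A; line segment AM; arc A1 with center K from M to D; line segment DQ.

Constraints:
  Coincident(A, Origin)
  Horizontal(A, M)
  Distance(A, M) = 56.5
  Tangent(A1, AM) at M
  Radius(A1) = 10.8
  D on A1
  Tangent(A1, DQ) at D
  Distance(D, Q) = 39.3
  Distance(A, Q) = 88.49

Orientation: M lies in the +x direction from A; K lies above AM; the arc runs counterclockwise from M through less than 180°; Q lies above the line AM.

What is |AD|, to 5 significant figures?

67.644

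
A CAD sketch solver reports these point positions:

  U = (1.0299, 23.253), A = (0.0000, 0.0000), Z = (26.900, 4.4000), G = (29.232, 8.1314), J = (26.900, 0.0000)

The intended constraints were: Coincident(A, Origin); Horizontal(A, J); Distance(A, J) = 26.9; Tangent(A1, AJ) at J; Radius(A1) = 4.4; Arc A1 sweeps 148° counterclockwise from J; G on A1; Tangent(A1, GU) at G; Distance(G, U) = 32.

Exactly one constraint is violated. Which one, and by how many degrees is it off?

Tangent(A1, GU) at G — off by 3.80°.

A = (0.00, 0.00) ✓; A.y = 0.00, J.y = 0.00 ✓; |AJ| = 26.90 ✓; ∠(ZJ, JA) = 90.00° ✓; |ZJ| = 4.400 ✓; bearing(Z→G) − bearing(Z→J) = 148.0° ✓; |ZG| = 4.400 ✓; ∠(ZG, GU) = 86.20° ✗; |GU| = 32.00 ✓.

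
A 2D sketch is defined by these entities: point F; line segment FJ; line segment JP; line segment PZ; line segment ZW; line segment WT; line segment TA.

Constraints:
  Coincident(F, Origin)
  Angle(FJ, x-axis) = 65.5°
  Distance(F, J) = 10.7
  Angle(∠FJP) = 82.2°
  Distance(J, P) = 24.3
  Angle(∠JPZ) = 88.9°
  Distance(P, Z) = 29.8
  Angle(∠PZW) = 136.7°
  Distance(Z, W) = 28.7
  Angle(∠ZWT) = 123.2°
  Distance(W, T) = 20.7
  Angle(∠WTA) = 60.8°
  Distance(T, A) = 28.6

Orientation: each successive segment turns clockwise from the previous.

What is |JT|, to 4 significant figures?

49.19

F is at the origin; FJ runs at 65.5° with length 10.7, so J = (4.437, 9.737). ∠FJP = 82.2° gives JP at -32.30° from the x-axis; with |JP| = 24.3, P = (24.98, -3.248). ∠JPZ = 88.9° gives PZ at -123.4° from the x-axis; with |PZ| = 29.8, Z = (8.573, -28.13). ∠PZW = 136.7° gives ZW at -166.7° from the x-axis; with |ZW| = 28.7, W = (-19.36, -34.73). ∠ZWT = 123.2° gives WT at 136.5° from the x-axis; with |WT| = 20.7, T = (-34.37, -20.48). Then |JT| = |T − J| = 49.19.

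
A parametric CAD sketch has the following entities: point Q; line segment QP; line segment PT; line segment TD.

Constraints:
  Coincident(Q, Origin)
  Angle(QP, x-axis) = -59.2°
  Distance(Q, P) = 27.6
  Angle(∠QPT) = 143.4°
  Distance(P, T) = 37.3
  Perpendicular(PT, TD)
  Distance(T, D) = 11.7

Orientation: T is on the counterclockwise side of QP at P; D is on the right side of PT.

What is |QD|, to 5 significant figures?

65.787

Q is at the origin; QP runs at -59.2° with length 27.6, so P = 27.6·(cos -59.2°, sin -59.2°) = (14.132, -23.707). ∠QPT = 143.4°, so PT runs at -59.2° + (180° − 143.4°) = -22.600° from the x-axis; with |PT| = 37.3, T = P + 37.3·(cos -22.600°, sin -22.600°) = (48.568, -38.042). PT is perpendicular to TD; with |TD| = 11.7 on the right of PT, D = T + 11.7·(-0.38430, -0.92321) = (44.072, -48.843). Then |QD| = |D − Q| = 65.787.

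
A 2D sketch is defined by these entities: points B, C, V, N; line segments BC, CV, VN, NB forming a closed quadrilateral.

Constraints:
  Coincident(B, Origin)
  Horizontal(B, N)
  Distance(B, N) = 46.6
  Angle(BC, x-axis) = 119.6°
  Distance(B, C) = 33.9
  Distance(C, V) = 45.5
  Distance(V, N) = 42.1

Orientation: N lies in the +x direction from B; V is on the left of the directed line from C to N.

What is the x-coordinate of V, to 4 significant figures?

27.99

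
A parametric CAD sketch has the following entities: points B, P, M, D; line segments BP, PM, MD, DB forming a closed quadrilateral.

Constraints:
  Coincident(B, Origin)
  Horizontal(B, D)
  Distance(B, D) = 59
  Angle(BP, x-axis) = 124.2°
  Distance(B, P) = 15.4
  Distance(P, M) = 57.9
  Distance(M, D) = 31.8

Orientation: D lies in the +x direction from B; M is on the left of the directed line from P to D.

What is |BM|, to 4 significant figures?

55.25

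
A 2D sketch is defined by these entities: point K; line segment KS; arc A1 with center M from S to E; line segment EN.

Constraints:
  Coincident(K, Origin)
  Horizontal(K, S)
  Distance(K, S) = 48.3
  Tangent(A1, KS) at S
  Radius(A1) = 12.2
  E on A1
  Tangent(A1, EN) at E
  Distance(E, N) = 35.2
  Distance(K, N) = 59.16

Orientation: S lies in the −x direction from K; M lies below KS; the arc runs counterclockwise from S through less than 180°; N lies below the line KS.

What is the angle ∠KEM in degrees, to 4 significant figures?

20.02°

K is at the origin; K and S share the same y with |KS| = 48.3 and S on the −x side, so S = (-48.30, 0.000). Since A1 is tangent to KS there, MS ⟂ KS, so M = S + (0, -12.2) = (-48.30, -12.20). Since ME ⟂ EN (tangency), |MN| = √(12.2² + 35.2²) = 37.25 regardless of where E sits on A1. So N lies on both circle(K, 59.16) and circle(M, 37.25); the below-KS intersection is N = (-35.62, -47.23). E is the foot of the tangent from N: E = (-57.78, -19.88).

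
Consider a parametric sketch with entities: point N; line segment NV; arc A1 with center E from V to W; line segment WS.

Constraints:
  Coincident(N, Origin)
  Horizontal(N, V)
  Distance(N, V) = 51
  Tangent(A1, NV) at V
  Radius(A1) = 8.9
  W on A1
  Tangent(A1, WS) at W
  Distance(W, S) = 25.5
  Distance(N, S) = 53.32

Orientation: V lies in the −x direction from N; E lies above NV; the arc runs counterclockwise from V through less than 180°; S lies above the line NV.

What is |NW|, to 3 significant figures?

43.0

N is at the origin; NV is horizontal with |NV| = 51.0 and V on the −x side, so V = (-51.0, 0.00). The tangent condition forces EV to be normal to NV, so E = V + (0, 8.9) = (-51.0, 8.90). Since EW ⟂ WS (tangency), |ES| = √(8.9² + 25.5²) = 27.0 regardless of where W sits on A1. So S lies on both circle(N, 53.32) and circle(E, 27.0); the above-NV intersection is S = (-41.1, 34.0). W is the foot of the tangent from S: W = (-42.1, 8.54).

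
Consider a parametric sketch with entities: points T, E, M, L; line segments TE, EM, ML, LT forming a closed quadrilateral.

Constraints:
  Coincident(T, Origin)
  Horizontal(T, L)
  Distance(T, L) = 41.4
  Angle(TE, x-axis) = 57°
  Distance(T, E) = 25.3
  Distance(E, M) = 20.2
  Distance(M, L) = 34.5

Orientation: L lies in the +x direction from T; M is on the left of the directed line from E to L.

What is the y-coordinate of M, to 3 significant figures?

32.7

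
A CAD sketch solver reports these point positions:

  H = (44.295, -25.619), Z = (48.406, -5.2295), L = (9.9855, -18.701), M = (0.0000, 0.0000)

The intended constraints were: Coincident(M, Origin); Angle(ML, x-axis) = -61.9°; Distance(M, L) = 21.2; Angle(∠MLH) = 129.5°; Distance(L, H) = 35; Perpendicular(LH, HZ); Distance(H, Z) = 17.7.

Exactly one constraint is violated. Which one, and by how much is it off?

Distance(H, Z) = 17.7 — off by 3.10.

M = (0.00, 0.00) ✓; ML at -61.90° ✓; |ML| = 21.20 ✓; ∠MLH = 129.5° ✓; |LH| = 35.00 ✓; ∠(LH, HZ) = 90.00° ✓; |HZ| = 20.80 ✗.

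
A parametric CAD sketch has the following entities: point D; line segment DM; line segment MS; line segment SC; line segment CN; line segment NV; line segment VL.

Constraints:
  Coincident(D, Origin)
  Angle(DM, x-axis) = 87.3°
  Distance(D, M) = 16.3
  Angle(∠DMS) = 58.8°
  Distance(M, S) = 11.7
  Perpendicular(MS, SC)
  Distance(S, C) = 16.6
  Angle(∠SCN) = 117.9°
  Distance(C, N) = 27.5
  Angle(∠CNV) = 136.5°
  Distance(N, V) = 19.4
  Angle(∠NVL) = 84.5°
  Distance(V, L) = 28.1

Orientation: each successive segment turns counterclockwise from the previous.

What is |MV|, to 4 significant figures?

39.59

∠SCN = 117.9° gives CN at 0.6000° from the x-axis; with |CN| = 27.5, N = (25.91, -3.601). ∠CNV = 136.5° gives NV at 44.10° from the x-axis; with |NV| = 19.4, V = (39.84, 9.899). Then |MV| = |V − M| = 39.59.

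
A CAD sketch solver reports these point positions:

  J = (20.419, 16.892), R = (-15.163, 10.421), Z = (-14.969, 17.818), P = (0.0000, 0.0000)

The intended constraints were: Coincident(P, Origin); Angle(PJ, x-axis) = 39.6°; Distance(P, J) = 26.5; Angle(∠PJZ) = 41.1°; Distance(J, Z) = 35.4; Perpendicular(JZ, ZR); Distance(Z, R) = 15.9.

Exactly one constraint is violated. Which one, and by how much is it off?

Distance(Z, R) = 15.9 — off by 8.50.

P = (0.00, 0.00) ✓; PJ at 39.60° ✓; |PJ| = 26.50 ✓; ∠PJZ = 41.10° ✓; |JZ| = 35.40 ✓; ∠(JZ, ZR) = 90.00° ✓; |ZR| = 7.400 ✗.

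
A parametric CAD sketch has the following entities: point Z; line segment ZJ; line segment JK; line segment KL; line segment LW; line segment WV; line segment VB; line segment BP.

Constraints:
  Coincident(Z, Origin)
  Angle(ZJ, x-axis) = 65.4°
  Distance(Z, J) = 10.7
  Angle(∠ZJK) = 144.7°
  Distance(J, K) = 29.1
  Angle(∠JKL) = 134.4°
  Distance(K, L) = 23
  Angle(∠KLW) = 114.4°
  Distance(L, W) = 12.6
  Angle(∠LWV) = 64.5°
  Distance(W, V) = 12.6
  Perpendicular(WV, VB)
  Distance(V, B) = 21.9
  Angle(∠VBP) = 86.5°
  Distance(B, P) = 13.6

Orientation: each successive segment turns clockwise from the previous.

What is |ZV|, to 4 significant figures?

42.70

Z is at the origin; ZJ runs at 65.4° with length 10.7, so J = (4.454, 9.729). ∠ZJK = 144.7° gives JK at 30.10° from the x-axis; with |JK| = 29.1, K = (29.63, 24.32). ∠JKL = 134.4° gives KL at -15.50° from the x-axis; with |KL| = 23.0, L = (51.79, 18.18). ∠KLW = 114.4° gives LW at -81.10° from the x-axis; with |LW| = 12.6, W = (53.74, 5.728). ∠LWV = 64.5° gives WV at 163.4° from the x-axis; with |WV| = 12.6, V = (41.67, 9.328). Then |ZV| = |V − Z| = 42.70.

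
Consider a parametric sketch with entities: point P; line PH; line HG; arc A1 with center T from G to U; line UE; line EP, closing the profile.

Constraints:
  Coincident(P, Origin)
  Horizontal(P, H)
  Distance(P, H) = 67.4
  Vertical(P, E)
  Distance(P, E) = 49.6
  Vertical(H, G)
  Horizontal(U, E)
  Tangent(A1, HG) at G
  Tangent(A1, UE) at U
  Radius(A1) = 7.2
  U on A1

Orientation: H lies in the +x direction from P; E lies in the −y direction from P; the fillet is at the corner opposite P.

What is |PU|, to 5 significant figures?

78.001

P is at the origin; P and H share the same y with |PH| = 67.4 and H on the +x side, so H = (67.400, 0.0000). P and E share the same x with |PE| = 49.6 and E on the −y side, so E = (0.0000, -49.600). The virtual corner opposite P is at (67.400, -49.600). The tangent condition forces TG to be normal to HG and A1 meets UE tangentially, so TU is at right angles to UE, with radius 7.2, so the center T sits 7.2 in from both sides at T = (60.200, -42.400). That places the tangent points at G = (67.400, -42.400) on HG and U = (60.200, -49.600) on UE. Then |PU| = |U − P| = 78.001.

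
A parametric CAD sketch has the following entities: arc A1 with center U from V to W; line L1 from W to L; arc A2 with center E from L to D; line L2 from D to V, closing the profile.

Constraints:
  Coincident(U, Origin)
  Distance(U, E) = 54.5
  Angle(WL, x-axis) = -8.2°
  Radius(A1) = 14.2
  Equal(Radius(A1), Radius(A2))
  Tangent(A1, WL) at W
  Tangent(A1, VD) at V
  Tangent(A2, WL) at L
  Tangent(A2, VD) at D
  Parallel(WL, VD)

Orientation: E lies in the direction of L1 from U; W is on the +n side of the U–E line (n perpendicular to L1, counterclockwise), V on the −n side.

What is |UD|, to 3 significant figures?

56.3

The slot axis is L1's direction at -8.2°, so u = (cos -8.2°, sin -8.2°) = (0.990, -0.143) and n = (−sin -8.2°, cos -8.2°) = (0.143, 0.990). U is at the origin and E lies 54.5 along u from U, so E = 54.5·u = (53.9, -7.77). Tangency of A1 to both parallel lines with radius 14.2 puts W and V at U ± 14.2·n: W = (2.03, 14.1), V = (-2.03, -14.1). Equal radii place L and D the same way about E: L = E + 14.2·n = (56.0, 6.28), D = E − 14.2·n = (51.9, -21.8). Then |UD| = |D − U| = 56.3.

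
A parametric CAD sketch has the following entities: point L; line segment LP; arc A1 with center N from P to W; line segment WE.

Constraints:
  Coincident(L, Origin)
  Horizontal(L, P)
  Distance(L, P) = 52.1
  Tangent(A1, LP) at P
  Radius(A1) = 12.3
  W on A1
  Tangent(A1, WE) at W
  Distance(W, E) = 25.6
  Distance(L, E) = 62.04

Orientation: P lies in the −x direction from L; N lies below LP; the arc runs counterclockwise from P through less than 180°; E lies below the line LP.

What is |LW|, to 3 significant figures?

65.1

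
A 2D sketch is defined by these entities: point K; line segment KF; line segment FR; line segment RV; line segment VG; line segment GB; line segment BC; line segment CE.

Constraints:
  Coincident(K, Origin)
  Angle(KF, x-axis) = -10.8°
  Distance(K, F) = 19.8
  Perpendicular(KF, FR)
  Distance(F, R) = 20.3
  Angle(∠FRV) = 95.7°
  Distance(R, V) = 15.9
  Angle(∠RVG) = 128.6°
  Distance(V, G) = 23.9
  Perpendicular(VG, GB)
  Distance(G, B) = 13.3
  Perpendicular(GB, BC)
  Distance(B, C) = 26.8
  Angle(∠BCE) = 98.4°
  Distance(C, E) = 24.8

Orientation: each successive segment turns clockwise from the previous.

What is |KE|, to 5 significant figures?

34.397

K is at the origin; KF runs at -10.8° with length 19.8, so F = (19.449, -3.7102). KF ⟂ FR, so FR runs at -100.80°; with |FR| = 20.3, R = (15.645, -23.651). ∠FRV = 95.7° gives RV at 174.90° from the x-axis; with |RV| = 15.9, V = (-0.19161, -22.237). ∠RVG = 128.6° gives VG at 123.50° from the x-axis; with |VG| = 23.9, G = (-13.383, -2.3073). VG ⟂ GB, so GB runs at 33.500°; with |GB| = 13.3, B = (-2.2922, 5.0335). The perpendicularity gives BC at right angles to GB, so BC runs at -56.500°; with |BC| = 26.8, C = (12.500, -17.315). ∠BCE = 98.4° gives CE at -138.10° from the x-axis; with |CE| = 24.8, E = (-5.9592, -33.877). Then |KE| = |E − K| = 34.397.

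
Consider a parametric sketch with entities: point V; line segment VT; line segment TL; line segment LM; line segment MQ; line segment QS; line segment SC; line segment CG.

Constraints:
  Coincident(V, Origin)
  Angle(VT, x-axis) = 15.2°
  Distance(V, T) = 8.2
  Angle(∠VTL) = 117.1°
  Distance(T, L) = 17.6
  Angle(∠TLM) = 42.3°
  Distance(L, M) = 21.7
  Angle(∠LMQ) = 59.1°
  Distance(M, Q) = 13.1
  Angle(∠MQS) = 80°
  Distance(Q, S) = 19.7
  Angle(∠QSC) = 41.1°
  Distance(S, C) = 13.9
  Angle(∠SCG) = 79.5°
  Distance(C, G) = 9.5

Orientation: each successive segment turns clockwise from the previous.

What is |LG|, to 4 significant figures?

14.47

V is at the origin; VT runs at 15.2° with length 8.2, so T = (7.913, 2.150). ∠VTL = 117.1° gives TL at -47.70° from the x-axis; with |TL| = 17.6, L = (19.76, -10.87). ∠TLM = 42.3° gives LM at 174.6° from the x-axis; with |LM| = 21.7, M = (-1.846, -8.825). ∠LMQ = 59.1° gives MQ at 53.70° from the x-axis; with |MQ| = 13.1, Q = (5.910, 1.732). ∠MQS = 80.0° gives QS at -46.30° from the x-axis; with |QS| = 19.7, S = (19.52, -12.51). ∠QSC = 41.1° gives SC at 174.8° from the x-axis; with |SC| = 13.9, C = (5.677, -11.25). ∠SCG = 79.5° gives CG at 74.30° from the x-axis; with |CG| = 9.5, G = (8.248, -2.105). Then |LG| = |G − L| = 14.47.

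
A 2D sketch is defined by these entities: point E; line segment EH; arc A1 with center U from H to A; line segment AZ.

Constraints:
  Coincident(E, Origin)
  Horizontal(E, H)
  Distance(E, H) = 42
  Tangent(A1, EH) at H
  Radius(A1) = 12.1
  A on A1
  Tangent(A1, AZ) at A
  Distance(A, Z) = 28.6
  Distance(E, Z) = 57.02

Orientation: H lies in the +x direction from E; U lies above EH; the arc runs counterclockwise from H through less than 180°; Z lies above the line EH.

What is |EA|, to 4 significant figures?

55.49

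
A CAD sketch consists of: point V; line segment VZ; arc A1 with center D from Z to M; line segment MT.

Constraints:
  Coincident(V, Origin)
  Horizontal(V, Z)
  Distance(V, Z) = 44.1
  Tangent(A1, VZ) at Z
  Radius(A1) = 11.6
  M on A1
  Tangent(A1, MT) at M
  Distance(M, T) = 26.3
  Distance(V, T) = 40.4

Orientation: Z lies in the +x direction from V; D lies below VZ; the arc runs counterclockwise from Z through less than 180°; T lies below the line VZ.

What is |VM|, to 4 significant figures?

34.07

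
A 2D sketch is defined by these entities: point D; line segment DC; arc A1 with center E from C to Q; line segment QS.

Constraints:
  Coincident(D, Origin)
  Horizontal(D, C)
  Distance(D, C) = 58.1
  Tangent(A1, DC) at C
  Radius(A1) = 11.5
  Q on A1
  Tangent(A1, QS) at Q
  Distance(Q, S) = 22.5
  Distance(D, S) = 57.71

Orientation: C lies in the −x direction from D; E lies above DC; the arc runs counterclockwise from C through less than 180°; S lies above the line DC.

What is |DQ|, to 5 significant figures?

48.001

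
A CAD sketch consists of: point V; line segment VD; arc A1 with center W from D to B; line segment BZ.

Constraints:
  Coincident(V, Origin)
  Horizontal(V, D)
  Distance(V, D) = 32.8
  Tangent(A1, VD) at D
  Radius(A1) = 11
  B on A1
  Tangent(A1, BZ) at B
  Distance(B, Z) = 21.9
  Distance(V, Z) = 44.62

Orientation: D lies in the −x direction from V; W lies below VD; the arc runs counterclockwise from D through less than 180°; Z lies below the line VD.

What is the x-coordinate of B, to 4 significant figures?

-41.39

Checks: |WB| = 11.00 ✓; ∠(WB, BZ) = 90.00° ✓; |BZ| = 21.90 ✓; |VZ| = 44.62 ✓.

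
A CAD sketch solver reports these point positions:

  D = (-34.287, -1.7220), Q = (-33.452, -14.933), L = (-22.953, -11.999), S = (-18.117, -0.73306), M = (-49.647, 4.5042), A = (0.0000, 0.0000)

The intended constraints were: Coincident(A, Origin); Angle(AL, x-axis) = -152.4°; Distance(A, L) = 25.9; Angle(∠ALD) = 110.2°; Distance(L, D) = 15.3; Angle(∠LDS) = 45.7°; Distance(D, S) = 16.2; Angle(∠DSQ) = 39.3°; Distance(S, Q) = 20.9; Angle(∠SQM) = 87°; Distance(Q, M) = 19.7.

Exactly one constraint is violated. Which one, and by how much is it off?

Distance(Q, M) = 19.7 — off by 5.60.

A = (0.00, 0.00) ✓; AL at -152.4° ✓; |AL| = 25.90 ✓; ∠ALD = 110.2° ✓; |LD| = 15.30 ✓; ∠LDS = 45.70° ✓; |DS| = 16.20 ✓; ∠DSQ = 39.30° ✓; |SQ| = 20.90 ✓; ∠SQM = 87.00° ✓; |QM| = 25.30 ✗.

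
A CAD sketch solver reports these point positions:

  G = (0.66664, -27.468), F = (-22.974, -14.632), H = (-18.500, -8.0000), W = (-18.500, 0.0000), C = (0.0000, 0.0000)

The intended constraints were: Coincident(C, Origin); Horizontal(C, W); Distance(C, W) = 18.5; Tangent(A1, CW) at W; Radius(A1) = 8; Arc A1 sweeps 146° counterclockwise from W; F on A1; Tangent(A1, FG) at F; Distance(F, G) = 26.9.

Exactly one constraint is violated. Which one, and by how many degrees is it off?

Tangent(A1, FG) at F — off by 5.50°.

C = (0.00, 0.00) ✓; C.y = 0.00, W.y = 0.00 ✓; |CW| = 18.50 ✓; ∠(HW, WC) = 90.00° ✓; |HW| = 8.000 ✓; bearing(H→F) − bearing(H→W) = 146.0° ✓; |HF| = 8.000 ✓; ∠(HF, FG) = 84.50° ✗; |FG| = 26.90 ✓.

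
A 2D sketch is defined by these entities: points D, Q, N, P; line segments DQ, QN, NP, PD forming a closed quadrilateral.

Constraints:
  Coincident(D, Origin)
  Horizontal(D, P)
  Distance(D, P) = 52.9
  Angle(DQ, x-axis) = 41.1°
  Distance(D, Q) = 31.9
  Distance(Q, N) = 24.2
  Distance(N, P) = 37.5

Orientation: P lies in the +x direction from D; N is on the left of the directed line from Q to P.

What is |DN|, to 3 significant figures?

56.1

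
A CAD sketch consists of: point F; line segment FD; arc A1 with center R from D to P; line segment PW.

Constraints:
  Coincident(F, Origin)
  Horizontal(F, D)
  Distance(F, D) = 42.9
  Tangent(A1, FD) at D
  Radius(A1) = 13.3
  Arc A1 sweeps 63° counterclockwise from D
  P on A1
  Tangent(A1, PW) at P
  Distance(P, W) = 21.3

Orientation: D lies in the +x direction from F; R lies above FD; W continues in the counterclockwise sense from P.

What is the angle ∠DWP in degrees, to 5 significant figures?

12.356°

F is at the origin; FD is horizontal with |FD| = 42.9 and D on the +x side, so D = (42.900, 0.0000). Since A1 is tangent to FD there, RD ⟂ FD, so R = D + (0, 13.3) = (42.900, 13.300). On A1, D sits at bearing -90° from R; a 63° counterclockwise sweep puts P at bearing -27°, so P = R + 13.3·(cos -27°, sin -27°) = (54.750, 7.2619). Tangency of A1 to PW means the radius RP is perpendicular to PW, so PW runs along (−sin -27°, cos -27°); with |PW| = 21.3, W = (64.420, 26.240). Then cos ∠DWP = WD·WP / (|WD||WP|), giving 12.356°.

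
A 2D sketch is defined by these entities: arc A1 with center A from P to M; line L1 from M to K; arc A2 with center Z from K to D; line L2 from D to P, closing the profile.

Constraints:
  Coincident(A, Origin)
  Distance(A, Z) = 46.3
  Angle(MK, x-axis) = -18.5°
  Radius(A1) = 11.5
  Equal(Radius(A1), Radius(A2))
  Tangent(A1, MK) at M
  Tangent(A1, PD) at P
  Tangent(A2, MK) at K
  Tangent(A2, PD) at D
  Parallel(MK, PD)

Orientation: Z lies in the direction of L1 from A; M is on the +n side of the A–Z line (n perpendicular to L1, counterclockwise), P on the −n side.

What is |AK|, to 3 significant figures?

47.7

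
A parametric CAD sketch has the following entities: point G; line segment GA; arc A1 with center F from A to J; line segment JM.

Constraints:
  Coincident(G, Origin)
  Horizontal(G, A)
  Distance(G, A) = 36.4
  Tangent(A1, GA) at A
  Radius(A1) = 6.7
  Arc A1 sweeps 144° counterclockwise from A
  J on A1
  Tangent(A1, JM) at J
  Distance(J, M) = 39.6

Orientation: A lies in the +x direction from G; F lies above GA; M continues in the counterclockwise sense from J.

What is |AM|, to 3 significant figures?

45.2

G is at the origin; G and A share the same y with |GA| = 36.4 and A on the +x side, so A = (36.4, 0.00). Tangency of A1 to GA means the radius FA is perpendicular to GA, so F = A + (0, 6.7) = (36.4, 6.70). On A1, A sits at bearing -90° from F; a 144° counterclockwise sweep puts J at bearing 54°, so J = F + 6.7·(cos 54°, sin 54°) = (40.3, 12.1). A1 meets JM tangentially, so FJ is at right angles to JM, so JM runs along (−sin 54°, cos 54°); with |JM| = 39.6, M = (8.30, 35.4). Then |AM| = |M − A| = 45.2.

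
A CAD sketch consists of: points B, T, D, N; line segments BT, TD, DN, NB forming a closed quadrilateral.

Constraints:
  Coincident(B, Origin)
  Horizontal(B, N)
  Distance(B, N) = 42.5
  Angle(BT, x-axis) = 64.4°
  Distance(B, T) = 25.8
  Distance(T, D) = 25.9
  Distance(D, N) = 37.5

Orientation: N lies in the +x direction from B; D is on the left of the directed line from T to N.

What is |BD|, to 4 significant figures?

49.45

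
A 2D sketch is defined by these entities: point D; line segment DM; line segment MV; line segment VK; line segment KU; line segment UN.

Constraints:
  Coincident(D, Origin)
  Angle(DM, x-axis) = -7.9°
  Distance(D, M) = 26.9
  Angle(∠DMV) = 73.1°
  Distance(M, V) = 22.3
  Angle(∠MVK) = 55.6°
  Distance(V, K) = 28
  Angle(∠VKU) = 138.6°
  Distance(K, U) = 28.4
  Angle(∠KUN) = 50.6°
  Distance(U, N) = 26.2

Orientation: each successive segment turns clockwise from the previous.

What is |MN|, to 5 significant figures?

11.765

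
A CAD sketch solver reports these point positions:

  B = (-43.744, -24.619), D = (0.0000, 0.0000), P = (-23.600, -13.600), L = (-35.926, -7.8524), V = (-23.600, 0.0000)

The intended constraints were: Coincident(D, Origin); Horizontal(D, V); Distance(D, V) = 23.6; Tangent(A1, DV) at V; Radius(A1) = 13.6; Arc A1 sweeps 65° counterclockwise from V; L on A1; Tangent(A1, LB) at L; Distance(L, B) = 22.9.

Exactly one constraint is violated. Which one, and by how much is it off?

Distance(L, B) = 22.9 — off by 4.40.

D = (0.00, 0.00) ✓; D.y = 0.00, V.y = 0.00 ✓; |DV| = 23.60 ✓; ∠(PV, VD) = 90.00° ✓; |PV| = 13.60 ✓; bearing(P→L) − bearing(P→V) = 65.00° ✓; |PL| = 13.60 ✓; ∠(PL, LB) = 90.00° ✓; |LB| = 18.50 ✗.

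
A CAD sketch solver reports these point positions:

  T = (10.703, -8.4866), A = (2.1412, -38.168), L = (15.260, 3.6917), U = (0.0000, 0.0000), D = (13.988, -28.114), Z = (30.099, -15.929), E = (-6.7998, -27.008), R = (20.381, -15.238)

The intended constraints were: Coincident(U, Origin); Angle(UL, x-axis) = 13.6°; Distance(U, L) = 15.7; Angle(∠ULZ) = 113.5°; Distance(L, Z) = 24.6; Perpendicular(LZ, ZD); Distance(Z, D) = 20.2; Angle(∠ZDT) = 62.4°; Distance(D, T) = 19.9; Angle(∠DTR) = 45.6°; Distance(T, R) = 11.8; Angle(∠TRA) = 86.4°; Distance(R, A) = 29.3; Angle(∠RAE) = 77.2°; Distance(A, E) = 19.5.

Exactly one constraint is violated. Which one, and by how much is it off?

Distance(A, E) = 19.5 — off by 5.20.

U = (0.00, 0.00) ✓; UL at 13.60° ✓; |UL| = 15.70 ✓; ∠ULZ = 113.5° ✓; |LZ| = 24.60 ✓; ∠(LZ, ZD) = 90.00° ✓; |ZD| = 20.20 ✓; ∠ZDT = 62.40° ✓; |DT| = 19.90 ✓; ∠DTR = 45.60° ✓; |TR| = 11.80 ✓; ∠TRA = 86.40° ✓; |RA| = 29.30 ✓; ∠RAE = 77.20° ✓; |AE| = 14.30 ✗.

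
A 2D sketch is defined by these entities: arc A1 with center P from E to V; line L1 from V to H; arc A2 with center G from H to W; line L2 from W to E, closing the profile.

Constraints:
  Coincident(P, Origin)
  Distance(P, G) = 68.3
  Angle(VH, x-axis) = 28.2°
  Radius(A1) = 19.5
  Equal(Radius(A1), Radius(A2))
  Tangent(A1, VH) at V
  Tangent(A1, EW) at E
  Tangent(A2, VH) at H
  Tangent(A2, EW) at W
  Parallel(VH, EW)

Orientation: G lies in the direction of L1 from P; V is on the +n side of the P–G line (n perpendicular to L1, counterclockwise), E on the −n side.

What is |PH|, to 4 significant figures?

71.03

Tangency of A1 to both parallel lines with radius 19.5 puts V and E at P ± 19.5·n: V = (-9.215, 17.19), E = (9.215, -17.19). Equal radii place H and W the same way about G: H = G + 19.5·n = (50.98, 49.46), W = G − 19.5·n = (69.41, 15.09). Then |PH| = |H − P| = 71.03.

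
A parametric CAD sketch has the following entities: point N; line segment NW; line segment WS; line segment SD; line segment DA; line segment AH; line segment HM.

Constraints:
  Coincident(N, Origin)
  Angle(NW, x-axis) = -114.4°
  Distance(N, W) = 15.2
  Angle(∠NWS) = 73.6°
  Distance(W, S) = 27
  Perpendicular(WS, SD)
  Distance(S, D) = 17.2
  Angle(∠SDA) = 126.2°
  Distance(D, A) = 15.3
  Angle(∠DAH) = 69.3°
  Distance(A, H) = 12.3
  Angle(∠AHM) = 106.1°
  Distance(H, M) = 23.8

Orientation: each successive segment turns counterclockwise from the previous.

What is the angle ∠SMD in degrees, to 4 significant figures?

95.54°

∠DAH = 69.3° gives AH at -113.5° from the x-axis; with |AH| = 12.3, H = (6.978, -1.181). ∠AHM = 106.1° gives HM at -39.60° from the x-axis; with |HM| = 23.8, M = (25.32, -16.35). Then cos ∠SMD = MS·MD / (|MS||MD|), giving 95.54°.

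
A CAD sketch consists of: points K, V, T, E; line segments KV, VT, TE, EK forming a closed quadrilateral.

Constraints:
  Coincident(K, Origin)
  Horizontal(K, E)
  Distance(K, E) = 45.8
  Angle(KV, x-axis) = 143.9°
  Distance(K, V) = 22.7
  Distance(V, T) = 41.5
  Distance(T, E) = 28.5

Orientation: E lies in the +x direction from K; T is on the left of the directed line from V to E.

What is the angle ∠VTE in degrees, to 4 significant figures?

138.0°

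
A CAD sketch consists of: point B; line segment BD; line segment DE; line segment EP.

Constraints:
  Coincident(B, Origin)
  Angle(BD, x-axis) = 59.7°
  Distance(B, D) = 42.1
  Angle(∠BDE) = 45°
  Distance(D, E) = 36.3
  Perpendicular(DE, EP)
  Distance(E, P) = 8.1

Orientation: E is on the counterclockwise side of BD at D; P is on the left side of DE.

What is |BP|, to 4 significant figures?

22.63

∠BDE = 45.0°, so DE runs at 59.7° + (180° − 45.0°) = 194.7° from the x-axis; with |DE| = 36.3, E = D + 36.3·(cos 194.7°, sin 194.7°) = (-13.87, 27.14). DE is perpendicular to EP; with |EP| = 8.1 on the left of DE, P = E + 8.1·(0.2538, -0.9673) = (-11.82, 19.30). Then |BP| = |P − B| = 22.63.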